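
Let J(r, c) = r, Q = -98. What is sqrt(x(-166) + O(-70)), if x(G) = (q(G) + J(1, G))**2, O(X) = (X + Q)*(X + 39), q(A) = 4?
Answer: sqrt(5233) ≈ 72.339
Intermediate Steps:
O(X) = (-98 + X)*(39 + X) (O(X) = (X - 98)*(X + 39) = (-98 + X)*(39 + X))
x(G) = 25 (x(G) = (4 + 1)**2 = 5**2 = 25)
sqrt(x(-166) + O(-70)) = sqrt(25 + (-3822 + (-70)**2 - 59*(-70))) = sqrt(25 + (-3822 + 4900 + 4130)) = sqrt(25 + 5208) = sqrt(5233)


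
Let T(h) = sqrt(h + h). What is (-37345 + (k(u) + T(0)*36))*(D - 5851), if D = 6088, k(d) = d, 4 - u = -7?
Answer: -8848158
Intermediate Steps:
T(h) = sqrt(2)*sqrt(h) (T(h) = sqrt(2*h) = sqrt(2)*sqrt(h))
u = 11 (u = 4 - 1*(-7) = 4 + 7 = 11)
(-37345 + (k(u) + T(0)*36))*(D - 5851) = (-37345 + (11 + (sqrt(2)*sqrt(0))*36))*(6088 - 5851) = (-37345 + (11 + (sqrt(2)*0)*36))*237 = (-37345 + (11 + 0*36))*237 = (-37345 + (11 + 0))*237 = (-37345 + 11)*237 = -37334*237 = -8848158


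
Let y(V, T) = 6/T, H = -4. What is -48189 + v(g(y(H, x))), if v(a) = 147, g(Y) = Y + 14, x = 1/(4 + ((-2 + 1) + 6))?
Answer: -48042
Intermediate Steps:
x = ⅑ (x = 1/(4 + (-1 + 6)) = 1/(4 + 5) = 1/9 = ⅑ ≈ 0.11111)
g(Y) = 14 + Y
-48189 + v(g(y(H, x))) = -48189 + 147 = -48042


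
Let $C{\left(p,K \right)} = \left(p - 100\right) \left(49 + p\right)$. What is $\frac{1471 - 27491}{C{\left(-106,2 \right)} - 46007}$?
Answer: $\frac{5204}{6853} \approx 0.75938$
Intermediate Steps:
$C{\left(p,K \right)} = \left(-100 + p\right) \left(49 + p\right)$
$\frac{1471 - 27491}{C{\left(-106,2 \right)} - 46007} = \frac{1471 - 27491}{\left(-4900 + \left(-106\right)^{2} - -5406\right) - 46007} = - \frac{26020}{\left(-4900 + 11236 + 5406\right) - 46007} = - \frac{26020}{11742 - 46007} = - \frac{26020}{-34265} = \left(-26020\right) \left(- \frac{1}{34265}\right) = \frac{5204}{6853}$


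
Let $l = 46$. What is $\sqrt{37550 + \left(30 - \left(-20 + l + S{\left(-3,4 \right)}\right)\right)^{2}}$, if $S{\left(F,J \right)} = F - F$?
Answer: $3 \sqrt{4174} \approx 193.82$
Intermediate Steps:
$S{\left(F,J \right)} = 0$
$\sqrt{37550 + \left(30 - \left(-20 + l + S{\left(-3,4 \right)}\right)\right)^{2}} = \sqrt{37550 + \left(30 + \left(\left(20 - 0\right) - 46\right)\right)^{2}} = \sqrt{37550 + \left(30 + \left(\left(20 + 0\right) - 46\right)\right)^{2}} = \sqrt{37550 + \left(30 + \left(20 - 46\right)\right)^{2}} = \sqrt{37550 + \left(30 - 26\right)^{2}} = \sqrt{37550 + 4^{2}} = \sqrt{37550 + 16} = \sqrt{37566} = 3 \sqrt{4174}$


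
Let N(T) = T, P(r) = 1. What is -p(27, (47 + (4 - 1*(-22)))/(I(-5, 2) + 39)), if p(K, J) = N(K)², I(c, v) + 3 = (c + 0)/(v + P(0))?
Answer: -729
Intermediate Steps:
I(c, v) = -3 + c/(1 + v) (I(c, v) = -3 + (c + 0)/(v + 1) = -3 + c/(1 + v))
p(K, J) = K²
-p(27, (47 + (4 - 1*(-22)))/(I(-5, 2) + 39)) = -1*27² = -1*729 = -729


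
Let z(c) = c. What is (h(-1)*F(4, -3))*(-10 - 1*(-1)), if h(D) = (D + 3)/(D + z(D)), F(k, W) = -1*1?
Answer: -9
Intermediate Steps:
F(k, W) = -1
h(D) = (3 + D)/(2*D) (h(D) = (D + 3)/(D + D) = (3 + D)/((2*D)) = (3 + D)*(1/(2*D)) = (3 + D)/(2*D))
(h(-1)*F(4, -3))*(-10 - 1*(-1)) = (((½)*(3 - 1)/(-1))*(-1))*(-10 - 1*(-1)) = (((½)*(-1)*2)*(-1))*(-10 + 1) = -1*(-1)*(-9) = 1*(-9) = -9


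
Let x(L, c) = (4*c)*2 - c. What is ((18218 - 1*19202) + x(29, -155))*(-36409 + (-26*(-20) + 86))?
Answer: 74076407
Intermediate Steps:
x(L, c) = 7*c (x(L, c) = 8*c - c = 7*c)
((18218 - 1*19202) + x(29, -155))*(-36409 + (-26*(-20) + 86)) = ((18218 - 1*19202) + 7*(-155))*(-36409 + (-26*(-20) + 86)) = ((18218 - 19202) - 1085)*(-36409 + (520 + 86)) = (-984 - 1085)*(-36409 + 606) = -2069*(-35803) = 74076407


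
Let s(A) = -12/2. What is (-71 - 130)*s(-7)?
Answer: 1206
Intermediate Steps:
s(A) = -6 (s(A) = -12*½ = -6)
(-71 - 130)*s(-7) = (-71 - 130)*(-6) = -201*(-6) = 1206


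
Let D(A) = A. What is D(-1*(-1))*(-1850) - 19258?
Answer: -21108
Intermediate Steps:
D(-1*(-1))*(-1850) - 19258 = -1*(-1)*(-1850) - 19258 = 1*(-1850) - 19258 = -1850 - 19258 = -21108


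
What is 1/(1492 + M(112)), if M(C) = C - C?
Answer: 1/1492 ≈ 0.00067024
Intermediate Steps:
M(C) = 0
1/(1492 + M(112)) = 1/(1492 + 0) = 1/1492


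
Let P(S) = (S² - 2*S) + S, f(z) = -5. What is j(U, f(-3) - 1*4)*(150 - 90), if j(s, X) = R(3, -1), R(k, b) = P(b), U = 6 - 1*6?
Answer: 120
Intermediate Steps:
P(S) = S² - S
U = 0 (U = 6 - 6 = 0)
R(k, b) = b*(-1 + b)
j(s, X) = 2 (j(s, X) = -(-1 - 1) = -1*(-2) = 2)
j(U, f(-3) - 1*4)*(150 - 90) = 2*(150 - 90) = 2*60 = 120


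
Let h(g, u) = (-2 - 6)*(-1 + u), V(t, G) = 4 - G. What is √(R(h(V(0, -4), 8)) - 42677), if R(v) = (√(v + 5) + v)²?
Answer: √(-42677 + (-56 + I*√51)²) ≈ 2.01 - 198.99*I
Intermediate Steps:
h(g, u) = 8 - 8*u (h(g, u) = -8*(-1 + u) = 8 - 8*u)
R(v) = (v + √(5 + v))² (R(v) = (√(5 + v) + v)² = (v + √(5 + v))²)
√(R(h(V(0, -4), 8)) - 42677) = √(((8 - 8*8) + √(5 + (8 - 8*8)))² - 42677) = √(((8 - 64) + √(5 + (8 - 64)))² - 42677) = √((-56 + √(5 - 56))² - 42677) = √((-56 + √(-51))² - 42677) = √((-56 + I*√51)² - 42677) = √(-42677 + (-56 + I*√51)²)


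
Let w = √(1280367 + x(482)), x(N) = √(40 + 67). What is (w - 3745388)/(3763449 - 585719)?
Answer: -1872694/1588865 + √(1280367 + √107)/3177730 ≈ -1.1783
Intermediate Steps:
x(N) = √107
w = √(1280367 + √107) ≈ 1131.5
(w - 3745388)/(3763449 - 585719) = (√(1280367 + √107) - 3745388)/(3763449 - 585719) = (-3745388 + √(1280367 + √107))/3177730 = (-3745388 + √(1280367 + √107))*(1/3177730) = -1872694/1588865 + √(1280367 + √107)/3177730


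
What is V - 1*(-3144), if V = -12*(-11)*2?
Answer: 3408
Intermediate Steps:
V = 264 (V = 132*2 = 264)
V - 1*(-3144) = 264 - 1*(-3144) = 264 + 3144 = 3408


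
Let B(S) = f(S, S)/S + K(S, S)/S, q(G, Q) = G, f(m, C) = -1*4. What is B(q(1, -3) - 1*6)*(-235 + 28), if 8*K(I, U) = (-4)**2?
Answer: -414/5 ≈ -82.800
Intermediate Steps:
f(m, C) = -4
K(I, U) = 2 (K(I, U) = (1/8)*(-4)**2 = (1/8)*16 = 2)
B(S) = -2/S (B(S) = -4/S + 2/S = -2/S)
B(q(1, -3) - 1*6)*(-235 + 28) = (-2/(1 - 1*6))*(-235 + 28) = -2/(1 - 6)*(-207) = -2/(-5)*(-207) = -2*(-1/5)*(-207) = (2/5)*(-207) = -414/5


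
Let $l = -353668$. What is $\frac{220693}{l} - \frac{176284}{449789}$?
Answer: $- \frac{161611293489}{159075976052} \approx -1.0159$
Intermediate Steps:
$\frac{220693}{l} - \frac{176284}{449789} = \frac{220693}{-353668} - \frac{176284}{449789} = 220693 \left(- \frac{1}{353668}\right) - \frac{176284}{449789} = - \frac{220693}{353668} - \frac{176284}{449789} = - \frac{161611293489}{159075976052}$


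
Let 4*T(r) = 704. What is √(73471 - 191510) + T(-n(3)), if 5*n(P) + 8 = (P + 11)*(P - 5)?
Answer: 176 + I*√118039 ≈ 176.0 + 343.57*I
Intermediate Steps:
n(P) = -8/5 + (-5 + P)*(11 + P)/5 (n(P) = -8/5 + ((P + 11)*(P - 5))/5 = -8/5 + ((11 + P)*(-5 + P))/5 = -8/5 + ((-5 + P)*(11 + P))/5 = -8/5 + (-5 + P)*(11 + P)/5)
T(r) = 176 (T(r) = (¼)*704 = 176)
√(73471 - 191510) + T(-n(3)) = √(73471 - 191510) + 176 = √(-118039) + 176 = I*√118039 + 176 = 176 + I*√118039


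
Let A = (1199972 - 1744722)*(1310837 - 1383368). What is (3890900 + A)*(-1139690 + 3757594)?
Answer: 103446877491997600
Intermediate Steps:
A = 39511262250 (A = -544750*(-72531) = 39511262250)
(3890900 + A)*(-1139690 + 3757594) = (3890900 + 39511262250)*(-1139690 + 3757594) = 39515153150*2617904 = 103446877491997600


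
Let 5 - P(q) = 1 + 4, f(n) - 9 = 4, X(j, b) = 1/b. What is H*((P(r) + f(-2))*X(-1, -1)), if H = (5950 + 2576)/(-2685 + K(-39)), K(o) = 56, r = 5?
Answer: 110838/2629 ≈ 42.160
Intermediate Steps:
X(j, b) = 1/b
f(n) = 13 (f(n) = 9 + 4 = 13)
P(q) = 0 (P(q) = 5 - (1 + 4) = 5 - 1*5 = 5 - 5 = 0)
H = -8526/2629 (H = (5950 + 2576)/(-2685 + 56) = 8526/(-2629) = 8526*(-1/2629) = -8526/2629 ≈ -3.2431)
H*((P(r) + f(-2))*X(-1, -1)) = -8526*(0 + 13)/(2629*(-1)) = -110838*(-1)/2629 = -8526/2629*(-13) = 110838/2629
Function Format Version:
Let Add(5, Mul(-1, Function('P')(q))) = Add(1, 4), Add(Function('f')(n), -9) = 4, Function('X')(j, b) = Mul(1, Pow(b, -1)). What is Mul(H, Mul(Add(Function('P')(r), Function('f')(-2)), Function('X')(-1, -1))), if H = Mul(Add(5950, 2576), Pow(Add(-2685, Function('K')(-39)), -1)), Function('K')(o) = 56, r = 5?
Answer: Rational(110838, 2629) ≈ 42.160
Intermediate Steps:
Function('X')(j, b) = Pow(b, -1)
Function('f')(n) = 13 (Function('f')(n) = Add(9, 4) = 13)
Function('P')(q) = 0 (Function('P')(q) = Add(5, Mul(-1, Add(1, 4))) = Add(5, Mul(-1, 5)) = Add(5, -5) = 0)
H = Rational(-8526, 2629) (H = Mul(Add(5950, 2576), Pow(Add(-2685, 56), -1)) = Mul(8526, Pow(-2629, -1)) = Mul(8526, Rational(-1, 2629)) = Rational(-8526, 2629) ≈ -3.2431)
Mul(H, Mul(Add(Function('P')(r), Function('f')(-2)), Function('X')(-1, -1))) = Mul(Rational(-8526, 2629), Mul(Add(0, 13), Pow(-1, -1))) = Mul(Rational(-8526, 2629), Mul(13, -1)) = Mul(Rational(-8526, 2629), -13) = Rational(110838, 2629)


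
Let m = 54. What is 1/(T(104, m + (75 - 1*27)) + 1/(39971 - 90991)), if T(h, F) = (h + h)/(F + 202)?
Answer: 969380/663241 ≈ 1.4616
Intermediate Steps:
T(h, F) = 2*h/(202 + F) (T(h, F) = (2*h)/(202 + F) = 2*h/(202 + F))
1/(T(104, m + (75 - 1*27)) + 1/(39971 - 90991)) = 1/(2*104/(202 + (54 + (75 - 1*27))) + 1/(39971 - 90991)) = 1/(2*104/(202 + (54 + (75 - 27))) + 1/(-51020)) = 1/(2*104/(202 + (54 + 48)) - 1/51020) = 1/(2*104/(202 + 102) - 1/51020) = 1/(2*104/304 - 1/51020) = 1/(2*104*(1/304) - 1/51020) = 1/(13/19 - 1/51020) = 1/(663241/969380) = 969380/663241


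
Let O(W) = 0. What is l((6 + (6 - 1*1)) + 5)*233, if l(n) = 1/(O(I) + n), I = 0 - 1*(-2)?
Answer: 233/16 ≈ 14.563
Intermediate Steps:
I = 2 (I = 0 + 2 = 2)
l(n) = 1/n (l(n) = 1/(0 + n) = 1/n)
l((6 + (6 - 1*1)) + 5)*233 = 233/((6 + (6 - 1*1)) + 5) = 233/((6 + (6 - 1)) + 5) = 233/((6 + 5) + 5) = 233/(11 + 5) = 233/16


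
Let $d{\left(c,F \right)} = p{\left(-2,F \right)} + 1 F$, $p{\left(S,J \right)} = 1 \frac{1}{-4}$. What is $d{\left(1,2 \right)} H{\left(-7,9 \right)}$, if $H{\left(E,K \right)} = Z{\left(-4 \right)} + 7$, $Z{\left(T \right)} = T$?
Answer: $\frac{21}{4} \approx 5.25$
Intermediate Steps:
$p{\left(S,J \right)} = - \frac{1}{4}$ ($p{\left(S,J \right)} = 1 \left(- \frac{1}{4}\right) = - \frac{1}{4}$)
$d{\left(c,F \right)} = - \frac{1}{4} + F$ ($d{\left(c,F \right)} = - \frac{1}{4} + 1 F = - \frac{1}{4} + F$)
$H{\left(E,K \right)} = 3$ ($H{\left(E,K \right)} = -4 + 7 = 3$)
$d{\left(1,2 \right)} H{\left(-7,9 \right)} = \left(- \frac{1}{4} + 2\right) 3 = \frac{7}{4} \cdot 3 = \frac{21}{4}$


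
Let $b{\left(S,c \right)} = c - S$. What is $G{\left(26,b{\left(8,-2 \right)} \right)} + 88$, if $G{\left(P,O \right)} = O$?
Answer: $78$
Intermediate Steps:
$G{\left(26,b{\left(8,-2 \right)} \right)} + 88 = \left(-2 - 8\right) + 88 = -10 + 88 = 78$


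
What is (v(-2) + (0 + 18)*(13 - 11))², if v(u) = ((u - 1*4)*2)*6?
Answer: 1296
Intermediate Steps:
v(u) = -48 + 12*u (v(u) = ((u - 4)*2)*6 = ((-4 + u)*2)*6 = (-8 + 2*u)*6 = -48 + 12*u)
(v(-2) + (0 + 18)*(13 - 11))² = ((-48 + 12*(-2)) + (0 + 18)*(13 - 11))² = ((-48 - 24) + 18*2)² = (-72 + 36)² = (-36)² = 1296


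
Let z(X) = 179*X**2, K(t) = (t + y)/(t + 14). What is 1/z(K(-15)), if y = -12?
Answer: 1/130491 ≈ 7.6634e-6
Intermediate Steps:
K(t) = (-12 + t)/(14 + t) (K(t) = (t - 12)/(t + 14) = (-12 + t)/(14 + t))
1/z(K(-15)) = 1/(179*((-12 - 15)/(14 - 15))**2) = 1/(179*(-27/(-1))**2) = 1/(179*(-1*(-27))**2) = 1/(179*27**2) = 1/(179*729) = 1/130491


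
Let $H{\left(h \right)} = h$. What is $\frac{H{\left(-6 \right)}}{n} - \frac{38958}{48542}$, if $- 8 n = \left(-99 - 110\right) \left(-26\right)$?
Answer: $- \frac{4026303}{5072639} \approx -0.79373$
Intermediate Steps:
$n = - \frac{2717}{4}$ ($n = - \frac{\left(-99 - 110\right) \left(-26\right)}{8} = - \frac{\left(-209\right) \left(-26\right)}{8} = \left(- \frac{1}{8}\right) 5434 = - \frac{2717}{4} \approx -679.25$)
$\frac{H{\left(-6 \right)}}{n} - \frac{38958}{48542} = - \frac{6}{- \frac{2717}{4}} - \frac{38958}{48542} = \left(-6\right) \left(- \frac{4}{2717}\right) - \frac{19479}{24271} = \frac{24}{2717} - \frac{19479}{24271} = - \frac{4026303}{5072639}$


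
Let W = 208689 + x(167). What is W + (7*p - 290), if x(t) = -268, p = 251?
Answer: 209888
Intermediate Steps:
W = 208421 (W = 208689 - 268 = 208421)
W + (7*p - 290) = 208421 + (7*251 - 290) = 208421 + (1757 - 290) = 208421 + 1467 = 209888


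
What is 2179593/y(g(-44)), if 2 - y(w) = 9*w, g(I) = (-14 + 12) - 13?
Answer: 2179593/137 ≈ 15909.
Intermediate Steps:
g(I) = -15 (g(I) = -2 - 13 = -15)
y(w) = 2 - 9*w
2179593/y(g(-44)) = 2179593/(2 - 9*(-15)) = 2179593/(2 + 135) = 2179593/137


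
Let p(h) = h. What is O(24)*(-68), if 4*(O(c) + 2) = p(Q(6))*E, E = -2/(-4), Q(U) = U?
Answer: 85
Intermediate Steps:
E = ½ (E = -2*(-¼) = ½ ≈ 0.50000)
O(c) = -5/4 (O(c) = -2 + (6*(½))/4 = -2 + (¼)*3 = -2 + ¾ = -5/4)
O(24)*(-68) = -5/4*(-68) = 85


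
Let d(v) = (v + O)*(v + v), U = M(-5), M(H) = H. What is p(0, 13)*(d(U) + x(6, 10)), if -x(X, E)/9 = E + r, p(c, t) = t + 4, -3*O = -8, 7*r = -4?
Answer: -21964/21 ≈ -1045.9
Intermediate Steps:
r = -4/7 (r = (1/7)*(-4) = -4/7 ≈ -0.57143)
O = 8/3 (O = -1/3*(-8) = 8/3 ≈ 2.6667)
U = -5
p(c, t) = 4 + t
d(v) = 2*v*(8/3 + v) (d(v) = (v + 8/3)*(v + v) = (8/3 + v)*(2*v) = 2*v*(8/3 + v))
x(X, E) = 36/7 - 9*E (x(X, E) = -9*(E - 4/7) = -9*(-4/7 + E) = 36/7 - 9*E)
p(0, 13)*(d(U) + x(6, 10)) = (4 + 13)*((2/3)*(-5)*(8 + 3*(-5)) + (36/7 - 9*10)) = 17*((2/3)*(-5)*(8 - 15) + (36/7 - 90)) = 17*((2/3)*(-5)*(-7) - 594/7) = 17*(70/3 - 594/7) = 17*(-1292/21) = -21964/21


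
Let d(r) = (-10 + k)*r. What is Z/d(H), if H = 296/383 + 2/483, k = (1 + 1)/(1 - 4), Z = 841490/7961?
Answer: -233499590415/18308261984 ≈ -12.754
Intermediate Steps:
Z = 841490/7961 (Z = 841490*(1/7961) = 841490/7961 ≈ 105.70)
k = -⅔ (k = 2/(-3) = 2*(-⅓) = -⅔ ≈ -0.66667)
H = 143734/184989 (H = 296*(1/383) + 2*(1/483) = 296/383 + 2/483 = 143734/184989 ≈ 0.77699)
d(r) = -32*r/3 (d(r) = (-10 - ⅔)*r = -32*r/3)
Z/d(H) = 841490/(7961*((-32/3*143734/184989))) = 841490/(7961*(-4599488/554967)) = (841490/7961)*(-554967/4599488) = -233499590415/18308261984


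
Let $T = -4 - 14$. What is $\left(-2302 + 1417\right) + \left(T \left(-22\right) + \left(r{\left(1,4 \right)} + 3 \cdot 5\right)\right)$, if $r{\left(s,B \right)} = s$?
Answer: $-473$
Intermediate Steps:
$T = -18$
$\left(-2302 + 1417\right) + \left(T \left(-22\right) + \left(r{\left(1,4 \right)} + 3 \cdot 5\right)\right) = \left(-2302 + 1417\right) + \left(\left(-18\right) \left(-22\right) + \left(1 + 3 \cdot 5\right)\right) = -885 + \left(396 + \left(1 + 15\right)\right) = -885 + \left(396 + 16\right) = -885 + 412 = -473$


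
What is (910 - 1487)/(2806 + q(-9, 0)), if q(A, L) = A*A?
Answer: -577/2887 ≈ -0.19986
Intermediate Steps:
q(A, L) = A**2
(910 - 1487)/(2806 + q(-9, 0)) = (910 - 1487)/(2806 + (-9)**2) = -577/(2806 + 81) = -577/2887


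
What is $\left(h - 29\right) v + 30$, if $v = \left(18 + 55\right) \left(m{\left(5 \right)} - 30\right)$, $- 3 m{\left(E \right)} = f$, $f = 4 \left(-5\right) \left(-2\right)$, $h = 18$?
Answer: $\frac{104480}{3} \approx 34827.0$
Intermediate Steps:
$f = 40$ ($f = \left(-20\right) \left(-2\right) = 40$)
$m{\left(E \right)} = - \frac{40}{3}$ ($m{\left(E \right)} = \left(- \frac{1}{3}\right) 40 = - \frac{40}{3}$)
$v = - \frac{9490}{3}$ ($v = \left(18 + 55\right) \left(- \frac{40}{3} - 30\right) = 73 \left(- \frac{130}{3}\right) = - \frac{9490}{3} \approx -3163.3$)
$\left(h - 29\right) v + 30 = \left(18 - 29\right) \left(- \frac{9490}{3}\right) + 30 = \left(-11\right) \left(- \frac{9490}{3}\right) + 30 = \frac{104390}{3} + 30 = \frac{104480}{3}$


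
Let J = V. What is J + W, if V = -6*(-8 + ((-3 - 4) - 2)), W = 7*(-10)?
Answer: 32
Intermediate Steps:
W = -70
V = 102 (V = -6*(-8 + (-7 - 2)) = -6*(-8 - 9) = -6*(-17) = 102)
J = 102
J + W = 102 - 70 = 32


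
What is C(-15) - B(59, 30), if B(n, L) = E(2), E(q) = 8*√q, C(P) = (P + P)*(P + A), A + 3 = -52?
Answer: 2100 - 8*√2 ≈ 2088.7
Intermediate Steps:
A = -55 (A = -3 - 52 = -55)
C(P) = 2*P*(-55 + P) (C(P) = (P + P)*(P - 55) = (2*P)*(-55 + P) = 2*P*(-55 + P))
B(n, L) = 8*√2
C(-15) - B(59, 30) = 2*(-15)*(-55 - 15) - 8*√2 = 2*(-15)*(-70) - 8*√2 = 2100 - 8*√2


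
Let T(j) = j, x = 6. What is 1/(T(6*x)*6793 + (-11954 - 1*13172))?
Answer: 1/219422 ≈ 4.5574e-6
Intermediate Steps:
1/(T(6*x)*6793 + (-11954 - 1*13172)) = 1/((6*6)*6793 + (-11954 - 1*13172)) = 1/(36*6793 + (-11954 - 13172)) = 1/(244548 - 25126) = 1/219422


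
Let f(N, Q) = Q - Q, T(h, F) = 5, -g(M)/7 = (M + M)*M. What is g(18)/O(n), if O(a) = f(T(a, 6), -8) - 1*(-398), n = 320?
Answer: -2268/199 ≈ -11.397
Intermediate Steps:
g(M) = -14*M² (g(M) = -7*(M + M)*M = -7*2*M*M = -14*M²)
f(N, Q) = 0
O(a) = 398 (O(a) = 0 - 1*(-398) = 0 + 398 = 398)
g(18)/O(n) = -14*18²/398 = -14*324*(1/398) = -4536*1/398 = -2268/199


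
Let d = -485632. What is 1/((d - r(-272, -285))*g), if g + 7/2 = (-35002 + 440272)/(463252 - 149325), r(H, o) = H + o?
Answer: 627854/672774286175 ≈ 9.3323e-7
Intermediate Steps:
g = -1386949/627854 (g = -7/2 + (-35002 + 440272)/(463252 - 149325) = -7/2 + 405270/313927 = -1386949/627854 ≈ -2.2090)
1/((d - r(-272, -285))*g) = 1/((-485632 - (-272 - 285))*(-1386949/627854)) = -627854/1386949/(-485632 - 1*(-557)) = -627854/1386949/(-485632 + 557) = -627854/1386949/(-485075) = -1/485075*(-627854/1386949) = 627854/672774286175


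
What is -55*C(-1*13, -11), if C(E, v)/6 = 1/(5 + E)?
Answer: 165/4 ≈ 41.250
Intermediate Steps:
C(E, v) = 6/(5 + E)
-55*C(-1*13, -11) = -330/(5 - 1*13) = -330/(5 - 13) = -330/(-8) = -330*(-1)/8 = -55*(-3/4) = 165/4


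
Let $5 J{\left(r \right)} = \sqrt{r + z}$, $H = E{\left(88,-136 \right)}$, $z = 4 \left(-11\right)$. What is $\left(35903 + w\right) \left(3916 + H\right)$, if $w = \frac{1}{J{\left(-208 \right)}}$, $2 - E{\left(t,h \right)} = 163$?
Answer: $134815765 - \frac{18775 i \sqrt{7}}{42} \approx 1.3482 \cdot 10^{8} - 1182.7 i$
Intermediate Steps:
$E{\left(t,h \right)} = -161$ ($E{\left(t,h \right)} = 2 - 163 = -161$)
$z = -44$
$H = -161$
$J{\left(r \right)} = \frac{\sqrt{-44 + r}}{5}$ ($J{\left(r \right)} = \frac{\sqrt{r - 44}}{5} = \frac{\sqrt{-44 + r}}{5}$)
$w = - \frac{5 i \sqrt{7}}{42}$ ($w = \frac{1}{\frac{1}{5} \sqrt{-44 - 208}} = \frac{1}{\frac{1}{5} \sqrt{-252}} = \frac{1}{\frac{1}{5} \cdot 6 i \sqrt{7}} = \frac{1}{\frac{6}{5} i \sqrt{7}} = - \frac{5 i \sqrt{7}}{42} \approx - 0.31497 i$)
$\left(35903 + w\right) \left(3916 + H\right) = \left(35903 - \frac{5 i \sqrt{7}}{42}\right) \left(3916 - 161\right) = \left(35903 - \frac{5 i \sqrt{7}}{42}\right) 3755 = 134815765 - \frac{18775 i \sqrt{7}}{42}$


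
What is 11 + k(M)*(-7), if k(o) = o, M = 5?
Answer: -24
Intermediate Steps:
11 + k(M)*(-7) = 11 + 5*(-7) = 11 - 35 = -24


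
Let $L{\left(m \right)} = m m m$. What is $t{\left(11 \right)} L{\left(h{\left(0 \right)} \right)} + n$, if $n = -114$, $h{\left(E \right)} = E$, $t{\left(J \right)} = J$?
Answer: $-114$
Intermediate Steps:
$L{\left(m \right)} = m^{3}$ ($L{\left(m \right)} = m^{2} m = m^{3}$)
$t{\left(11 \right)} L{\left(h{\left(0 \right)} \right)} + n = 11 \cdot 0^{3} - 114 = 11 \cdot 0 - 114 = 0 - 114 = -114$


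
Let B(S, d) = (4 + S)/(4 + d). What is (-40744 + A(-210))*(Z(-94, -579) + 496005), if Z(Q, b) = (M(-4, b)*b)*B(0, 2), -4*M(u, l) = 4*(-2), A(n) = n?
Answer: -20281772282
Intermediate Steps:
M(u, l) = 2 (M(u, l) = -(-2) = -1/4*(-8) = 2)
B(S, d) = (4 + S)/(4 + d)
Z(Q, b) = 4*b/3 (Z(Q, b) = (2*b)*((4 + 0)/(4 + 2)) = (2*b)*(4/6) = (2*b)*((1/6)*4) = (2*b)*(2/3) = 4*b/3)
(-40744 + A(-210))*(Z(-94, -579) + 496005) = (-40744 - 210)*((4/3)*(-579) + 496005) = -40954*(-772 + 496005) = -40954*495233 = -20281772282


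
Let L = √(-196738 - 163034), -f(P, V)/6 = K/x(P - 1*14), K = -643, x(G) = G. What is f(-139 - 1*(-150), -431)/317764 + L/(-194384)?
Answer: -643/158882 - I*√89943/97192 ≈ -0.004047 - 0.0030857*I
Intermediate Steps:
f(P, V) = 3858/(-14 + P) (f(P, V) = -(-3858)/(P - 1*14) = -(-3858)/(P - 14) = -(-3858)/(-14 + P) = 3858/(-14 + P))
L = 2*I*√89943 (L = √(-359772) = 2*I*√89943 ≈ 599.81*I)
f(-139 - 1*(-150), -431)/317764 + L/(-194384) = (3858/(-14 + (-139 - 1*(-150))))/317764 + (2*I*√89943)/(-194384) = (3858/(-14 + (-139 + 150)))*(1/317764) + (2*I*√89943)*(-1/194384) = (3858/(-14 + 11))*(1/317764) - I*√89943/97192 = (3858/(-3))*(1/317764) - I*√89943/97192 = (3858*(-⅓))*(1/317764) - I*√89943/97192 = -1286*1/317764 - I*√89943/97192 = -643/158882 - I*√89943/97192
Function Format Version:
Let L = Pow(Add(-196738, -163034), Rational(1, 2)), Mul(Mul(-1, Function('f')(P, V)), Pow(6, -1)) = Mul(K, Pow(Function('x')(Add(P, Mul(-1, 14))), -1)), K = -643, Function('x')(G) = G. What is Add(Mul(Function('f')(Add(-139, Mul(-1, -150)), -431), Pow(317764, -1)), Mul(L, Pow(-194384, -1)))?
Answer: Add(Rational(-643, 158882), Mul(Rational(-1, 97192), I, Pow(89943, Rational(1, 2)))) ≈ Add(-0.0040470, Mul(-0.0030857, I))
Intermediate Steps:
Function('f')(P, V) = Mul(3858, Pow(Add(-14, P), -1)) (Function('f')(P, V) = Mul(-6, Mul(-643, Pow(Add(P, Mul(-1, 14)), -1))) = Mul(-6, Mul(-643, Pow(Add(P, -14), -1))) = Mul(-6, Mul(-643, Pow(Add(-14, P), -1))) = Mul(3858, Pow(Add(-14, P), -1)))
L = Mul(2, I, Pow(89943, Rational(1, 2))) (L = Pow(-359772, Rational(1, 2)) = Mul(2, I, Pow(89943, Rational(1, 2))) ≈ Mul(599.81, I))
Add(Mul(Function('f')(Add(-139, Mul(-1, -150)), -431), Pow(317764, -1)), Mul(L, Pow(-194384, -1))) = Add(Mul(Mul(3858, Pow(Add(-14, Add(-139, Mul(-1, -150))), -1)), Pow(317764, -1)), Mul(Mul(2, I, Pow(89943, Rational(1, 2))), Pow(-194384, -1))) = Add(Mul(Mul(3858, Pow(Add(-14, Add(-139, 150)), -1)), Rational(1, 317764)), Mul(Mul(2, I, Pow(89943, Rational(1, 2))), Rational(-1, 194384))) = Add(Mul(Mul(3858, Pow(Add(-14, 11), -1)), Rational(1, 317764)), Mul(Rational(-1, 97192), I, Pow(89943, Rational(1, 2)))) = Add(Mul(Mul(3858, Pow(-3, -1)), Rational(1, 317764)), Mul(Rational(-1, 97192), I, Pow(89943, Rational(1, 2)))) = Add(Mul(Mul(3858, Rational(-1, 3)), Rational(1, 317764)), Mul(Rational(-1, 97192), I, Pow(89943, Rational(1, 2)))) = Add(Mul(-1286, Rational(1, 317764)), Mul(Rational(-1, 97192), I, Pow(89943, Rational(1, 2)))) = Add(Rational(-643, 158882), Mul(Rational(-1, 97192), I, Pow(89943, Rational(1, 2))))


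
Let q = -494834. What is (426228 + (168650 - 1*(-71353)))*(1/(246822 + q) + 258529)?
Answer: 42717595361096157/248012 ≈ 1.7224e+11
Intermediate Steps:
(426228 + (168650 - 1*(-71353)))*(1/(246822 + q) + 258529) = (426228 + (168650 - 1*(-71353)))*(1/(246822 - 494834) + 258529) = (426228 + (168650 + 71353))*(1/(-248012) + 258529) = (426228 + 240003)*(-1/248012 + 258529) = 666231*(64118294347/248012) = 42717595361096157/248012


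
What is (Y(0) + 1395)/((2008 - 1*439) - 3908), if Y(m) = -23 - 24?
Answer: -1348/2339 ≈ -0.57631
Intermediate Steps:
Y(m) = -47
(Y(0) + 1395)/((2008 - 1*439) - 3908) = (-47 + 1395)/((2008 - 1*439) - 3908) = 1348/((2008 - 439) - 3908) = 1348/(1569 - 3908) = 1348/(-2339) = 1348*(-1/2339) = -1348/2339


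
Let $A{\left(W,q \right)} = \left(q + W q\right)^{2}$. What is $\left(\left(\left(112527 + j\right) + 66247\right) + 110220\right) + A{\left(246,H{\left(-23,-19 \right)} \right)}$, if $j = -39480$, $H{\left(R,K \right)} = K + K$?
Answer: $88346510$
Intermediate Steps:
$H{\left(R,K \right)} = 2 K$
$\left(\left(\left(112527 + j\right) + 66247\right) + 110220\right) + A{\left(246,H{\left(-23,-19 \right)} \right)} = \left(\left(\left(112527 - 39480\right) + 66247\right) + 110220\right) + \left(2 \left(-19\right)\right)^{2} \left(1 + 246\right)^{2} = \left(\left(73047 + 66247\right) + 110220\right) + \left(-38\right)^{2} \cdot 247^{2} = \left(139294 + 110220\right) + 1444 \cdot 61009 = 249514 + 88096996 = 88346510$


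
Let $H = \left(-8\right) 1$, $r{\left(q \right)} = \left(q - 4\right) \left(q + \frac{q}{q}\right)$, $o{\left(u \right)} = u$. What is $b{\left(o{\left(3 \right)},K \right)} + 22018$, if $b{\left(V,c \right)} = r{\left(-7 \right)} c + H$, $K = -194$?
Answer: $9206$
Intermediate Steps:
$r{\left(q \right)} = \left(1 + q\right) \left(-4 + q\right)$ ($r{\left(q \right)} = \left(-4 + q\right) \left(q + 1\right) = \left(-4 + q\right) \left(1 + q\right) = \left(1 + q\right) \left(-4 + q\right)$)
$H = -8$
$b{\left(V,c \right)} = -8 + 66 c$ ($b{\left(V,c \right)} = \left(-4 + \left(-7\right)^{2} - -21\right) c - 8 = \left(-4 + 49 + 21\right) c - 8 = 66 c - 8 = -8 + 66 c$)
$b{\left(o{\left(3 \right)},K \right)} + 22018 = \left(-8 + 66 \left(-194\right)\right) + 22018 = \left(-8 - 12804\right) + 22018 = -12812 + 22018 = 9206$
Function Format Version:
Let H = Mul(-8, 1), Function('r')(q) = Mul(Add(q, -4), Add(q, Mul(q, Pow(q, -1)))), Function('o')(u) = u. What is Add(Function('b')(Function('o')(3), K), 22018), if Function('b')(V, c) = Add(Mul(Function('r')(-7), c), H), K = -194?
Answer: 9206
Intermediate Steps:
Function('r')(q) = Mul(Add(1, q), Add(-4, q)) (Function('r')(q) = Mul(Add(-4, q), Add(q, 1)) = Mul(Add(-4, q), Add(1, q)) = Mul(Add(1, q), Add(-4, q)))
H = -8
Function('b')(V, c) = Add(-8, Mul(66, c)) (Function('b')(V, c) = Add(Mul(Add(-4, Pow(-7, 2), Mul(-3, -7)), c), -8) = Add(Mul(Add(-4, 49, 21), c), -8) = Add(Mul(66, c), -8) = Add(-8, Mul(66, c)))
Add(Function('b')(Function('o')(3), K), 22018) = Add(Add(-8, Mul(66, -194)), 22018) = Add(Add(-8, -12804), 22018) = Add(-12812, 22018) = 9206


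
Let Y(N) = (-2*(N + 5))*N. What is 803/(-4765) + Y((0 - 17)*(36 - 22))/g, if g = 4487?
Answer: -76011383/3054365 ≈ -24.886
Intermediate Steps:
Y(N) = N*(-10 - 2*N) (Y(N) = (-2*(5 + N))*N = (-10 - 2*N)*N = N*(-10 - 2*N))
803/(-4765) + Y((0 - 17)*(36 - 22))/g = 803/(-4765) - 2*(0 - 17)*(36 - 22)*(5 + (0 - 17)*(36 - 22))/4487 = 803*(-1/4765) - 2*(-17*14)*(5 - 17*14)*(1/4487) = -803/4765 - 2*(-238)*(5 - 238)*(1/4487) = -803/4765 - 2*(-238)*(-233)*(1/4487) = -803/4765 - 110908*1/4487 = -803/4765 - 15844/641 = -76011383/3054365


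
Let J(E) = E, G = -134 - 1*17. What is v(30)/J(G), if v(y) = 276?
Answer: -276/151 ≈ -1.8278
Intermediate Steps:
G = -151 (G = -134 - 17 = -151)
v(30)/J(G) = 276/(-151) = 276*(-1/151) = -276/151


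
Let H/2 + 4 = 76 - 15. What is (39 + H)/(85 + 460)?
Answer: 153/545 ≈ 0.28073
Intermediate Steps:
H = 114 (H = -8 + 2*(76 - 15) = -8 + 2*61 = -8 + 122 = 114)
(39 + H)/(85 + 460) = (39 + 114)/(85 + 460) = 153/545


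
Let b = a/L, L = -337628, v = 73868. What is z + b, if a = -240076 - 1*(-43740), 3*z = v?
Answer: 6235123528/253221 ≈ 24623.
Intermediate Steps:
z = 73868/3 (z = (⅓)*73868 = 73868/3 ≈ 24623.)
a = -196336 (a = -240076 + 43740 = -196336)
b = 49084/84407 (b = -196336/(-337628) = -196336*(-1/337628) = 49084/84407 ≈ 0.58152)
z + b = 73868/3 + 49084/84407 = 6235123528/253221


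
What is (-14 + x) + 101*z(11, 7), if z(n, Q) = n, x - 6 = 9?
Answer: 1112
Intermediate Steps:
x = 15 (x = 6 + 9 = 15)
(-14 + x) + 101*z(11, 7) = (-14 + 15) + 101*11 = 1 + 1111 = 1112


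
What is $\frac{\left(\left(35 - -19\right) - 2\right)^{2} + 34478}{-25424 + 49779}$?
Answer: $\frac{37182}{24355} \approx 1.5267$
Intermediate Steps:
$\frac{\left(\left(35 - -19\right) - 2\right)^{2} + 34478}{-25424 + 49779} = \frac{\left(\left(35 + 19\right) - 2\right)^{2} + 34478}{24355} = \left(\left(54 - 2\right)^{2} + 34478\right) \frac{1}{24355} = \left(52^{2} + 34478\right) \frac{1}{24355} = \left(2704 + 34478\right) \frac{1}{24355} = 37182 \cdot \frac{1}{24355} = \frac{37182}{24355}$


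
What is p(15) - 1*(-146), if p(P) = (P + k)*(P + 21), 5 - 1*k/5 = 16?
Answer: -1294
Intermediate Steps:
k = -55 (k = 25 - 5*16 = 25 - 80 = -55)
p(P) = (-55 + P)*(21 + P) (p(P) = (P - 55)*(P + 21) = (-55 + P)*(21 + P))
p(15) - 1*(-146) = (-1155 + 15² - 34*15) - 1*(-146) = (-1155 + 225 - 510) + 146 = -1440 + 146 = -1294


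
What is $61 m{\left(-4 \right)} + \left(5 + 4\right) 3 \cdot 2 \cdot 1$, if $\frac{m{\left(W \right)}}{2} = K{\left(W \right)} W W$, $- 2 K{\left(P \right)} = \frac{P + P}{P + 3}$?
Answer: $-7754$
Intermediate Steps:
$K{\left(P \right)} = - \frac{P}{3 + P}$ ($K{\left(P \right)} = - \frac{\left(P + P\right) \frac{1}{P + 3}}{2} = - \frac{2 P \frac{1}{3 + P}}{2} = - \frac{P}{3 + P}$)
$m{\left(W \right)} = - \frac{2 W^{3}}{3 + W}$ ($m{\left(W \right)} = 2 - \frac{W}{3 + W} W W = 2 - \frac{W^{2}}{3 + W} W = 2 \left(- \frac{W^{3}}{3 + W}\right) = - \frac{2 W^{3}}{3 + W}$)
$61 m{\left(-4 \right)} + \left(5 + 4\right) 3 \cdot 2 \cdot 1 = 61 \left(- \frac{2 \left(-4\right)^{3}}{3 - 4}\right) + \left(5 + 4\right) 3 \cdot 2 \cdot 1 = 61 \left(\left(-2\right) \left(-64\right) \frac{1}{-1}\right) + 9 \cdot 3 \cdot 2 \cdot 1 = 61 \left(\left(-2\right) \left(-64\right) \left(-1\right)\right) + 27 \cdot 2 \cdot 1 = 61 \left(-128\right) + 54 \cdot 1 = -7808 + 54 = -7754$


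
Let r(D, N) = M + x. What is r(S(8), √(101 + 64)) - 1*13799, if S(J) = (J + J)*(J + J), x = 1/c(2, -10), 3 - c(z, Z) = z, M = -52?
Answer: -13850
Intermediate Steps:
c(z, Z) = 3 - z
x = 1 (x = 1/(3 - 1*2) = 1/(3 - 2) = 1/1 = 1)
S(J) = 4*J² (S(J) = (2*J)*(2*J) = 4*J²)
r(D, N) = -51 (r(D, N) = -52 + 1 = -51)
r(S(8), √(101 + 64)) - 1*13799 = -51 - 1*13799 = -51 - 13799 = -13850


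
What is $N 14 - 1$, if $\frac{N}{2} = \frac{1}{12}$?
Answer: $\frac{4}{3} \approx 1.3333$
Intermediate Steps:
$N = \frac{1}{6}$ ($N = \frac{2}{12} = 2 \cdot \frac{1}{12} = \frac{1}{6} \approx 0.16667$)
$N 14 - 1 = \frac{1}{6} \cdot 14 - 1 = \frac{7}{3} - 1 = \frac{4}{3}$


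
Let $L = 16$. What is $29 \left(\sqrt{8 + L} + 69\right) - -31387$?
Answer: $33388 + 58 \sqrt{6} \approx 33530.0$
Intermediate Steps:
$29 \left(\sqrt{8 + L} + 69\right) - -31387 = 29 \left(\sqrt{8 + 16} + 69\right) - -31387 = 29 \left(\sqrt{24} + 69\right) + 31387 = 29 \left(2 \sqrt{6} + 69\right) + 31387 = 29 \left(69 + 2 \sqrt{6}\right) + 31387 = \left(2001 + 58 \sqrt{6}\right) + 31387 = 33388 + 58 \sqrt{6}$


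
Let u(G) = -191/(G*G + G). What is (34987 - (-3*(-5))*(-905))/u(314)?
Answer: -4803267420/191 ≈ -2.5148e+7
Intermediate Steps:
u(G) = -191/(G + G²) (u(G) = -191/(G² + G) = -191/(G + G²))
(34987 - (-3*(-5))*(-905))/u(314) = (34987 - (-3*(-5))*(-905))/((-191/(314*(1 + 314)))) = (34987 - 15*(-905))/((-191*1/314/315)) = (34987 - 1*(-13575))/((-191*1/314*1/315)) = (34987 + 13575)/(-191/98910) = 48562*(-98910/191) = -4803267420/191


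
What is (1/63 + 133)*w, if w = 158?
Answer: 1324040/63 ≈ 21017.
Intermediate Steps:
(1/63 + 133)*w = (1/63 + 133)*158 = (8380/63)*158 = 1324040/63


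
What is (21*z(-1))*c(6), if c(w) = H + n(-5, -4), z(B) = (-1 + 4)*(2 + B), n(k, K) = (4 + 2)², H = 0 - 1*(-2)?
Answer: 2394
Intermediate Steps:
H = 2 (H = 0 + 2 = 2)
n(k, K) = 36 (n(k, K) = 6² = 36)
z(B) = 6 + 3*B (z(B) = 3*(2 + B) = 6 + 3*B)
c(w) = 38 (c(w) = 2 + 36 = 38)
(21*z(-1))*c(6) = (21*(6 + 3*(-1)))*38 = (21*(6 - 3))*38 = (21*3)*38 = 63*38 = 2394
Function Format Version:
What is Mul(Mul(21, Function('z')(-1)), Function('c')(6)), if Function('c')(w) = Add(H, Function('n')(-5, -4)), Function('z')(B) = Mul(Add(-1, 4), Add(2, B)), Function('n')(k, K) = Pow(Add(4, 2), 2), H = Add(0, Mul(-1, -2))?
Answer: 2394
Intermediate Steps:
H = 2 (H = Add(0, 2) = 2)
Function('n')(k, K) = 36 (Function('n')(k, K) = Pow(6, 2) = 36)
Function('z')(B) = Add(6, Mul(3, B)) (Function('z')(B) = Mul(3, Add(2, B)) = Add(6, Mul(3, B)))
Function('c')(w) = 38 (Function('c')(w) = Add(2, 36) = 38)
Mul(Mul(21, Function('z')(-1)), Function('c')(6)) = Mul(Mul(21, Add(6, Mul(3, -1))), 38) = Mul(Mul(21, Add(6, -3)), 38) = Mul(Mul(21, 3), 38) = Mul(63, 38) = 2394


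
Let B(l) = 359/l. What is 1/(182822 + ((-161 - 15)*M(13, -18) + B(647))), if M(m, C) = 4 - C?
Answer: 647/115781009 ≈ 5.5881e-6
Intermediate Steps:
1/(182822 + ((-161 - 15)*M(13, -18) + B(647))) = 1/(182822 + ((-161 - 15)*(4 - 1*(-18)) + 359/647)) = 1/(182822 + (-176*(4 + 18) + 359*(1/647))) = 1/(182822 + (-176*22 + 359/647)) = 1/(182822 + (-3872 + 359/647)) = 1/(182822 - 2504825/647) = 1/(115781009/647) = 647/115781009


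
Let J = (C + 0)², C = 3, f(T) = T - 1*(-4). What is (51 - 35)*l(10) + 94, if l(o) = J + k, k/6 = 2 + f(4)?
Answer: 1198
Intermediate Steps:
f(T) = 4 + T (f(T) = T + 4 = 4 + T)
k = 60 (k = 6*(2 + (4 + 4)) = 6*(2 + 8) = 6*10 = 60)
J = 9 (J = (3 + 0)² = 3² = 9)
l(o) = 69 (l(o) = 9 + 60 = 69)
(51 - 35)*l(10) + 94 = (51 - 35)*69 + 94 = 16*69 + 94 = 1104 + 94 = 1198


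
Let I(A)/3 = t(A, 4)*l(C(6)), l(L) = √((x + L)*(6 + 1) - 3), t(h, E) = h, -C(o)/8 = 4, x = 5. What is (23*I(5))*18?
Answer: 49680*I*√3 ≈ 86048.0*I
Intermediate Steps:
C(o) = -32 (C(o) = -8*4 = -32)
l(L) = √(32 + 7*L) (l(L) = √((5 + L)*(6 + 1) - 3) = √((5 + L)*7 - 3) = √((35 + 7*L) - 3) = √(32 + 7*L))
I(A) = 24*I*A*√3 (I(A) = 3*(A*√(32 + 7*(-32))) = 3*(A*√(32 - 224)) = 3*(A*√(-192)) = 3*(A*(8*I*√3)) = 3*(8*I*A*√3) = 24*I*A*√3)
(23*I(5))*18 = (23*(24*I*5*√3))*18 = (23*(120*I*√3))*18 = (2760*I*√3)*18 = 49680*I*√3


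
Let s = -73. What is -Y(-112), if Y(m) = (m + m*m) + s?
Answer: -12359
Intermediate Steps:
Y(m) = -73 + m + m² (Y(m) = (m + m*m) - 73 = (m + m²) - 73 = -73 + m + m²)
-Y(-112) = -(-73 - 112 + (-112)²) = -(-73 - 112 + 12544) = -1*12359 = -12359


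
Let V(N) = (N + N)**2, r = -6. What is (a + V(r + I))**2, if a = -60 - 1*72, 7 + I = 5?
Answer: 15376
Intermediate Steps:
I = -2 (I = -7 + 5 = -2)
V(N) = 4*N**2 (V(N) = (2*N)**2 = 4*N**2)
a = -132 (a = -60 - 72 = -132)
(a + V(r + I))**2 = (-132 + 4*(-6 - 2)**2)**2 = (-132 + 4*(-8)**2)**2 = (-132 + 4*64)**2 = (-132 + 256)**2 = 124**2 = 15376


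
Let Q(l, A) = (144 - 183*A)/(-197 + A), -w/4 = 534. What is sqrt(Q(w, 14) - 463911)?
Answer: I*sqrt(1726163665)/61 ≈ 681.1*I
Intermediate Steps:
w = -2136 (w = -4*534 = -2136)
Q(l, A) = (144 - 183*A)/(-197 + A)
sqrt(Q(w, 14) - 463911) = sqrt(3*(48 - 61*14)/(-197 + 14) - 463911) = sqrt(3*(48 - 854)/(-183) - 463911) = sqrt(3*(-1/183)*(-806) - 463911) = sqrt(806/61 - 463911) = sqrt(-28297765/61) = I*sqrt(1726163665)/61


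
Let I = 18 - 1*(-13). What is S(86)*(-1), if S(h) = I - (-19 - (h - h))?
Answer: -50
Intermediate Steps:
I = 31 (I = 18 + 13 = 31)
S(h) = 50 (S(h) = 31 - (-19 - (h - h)) = 31 - (-19 - 1*0) = 31 - (-19 + 0) = 31 - 1*(-19) = 31 + 19 = 50)
S(86)*(-1) = 50*(-1) = -50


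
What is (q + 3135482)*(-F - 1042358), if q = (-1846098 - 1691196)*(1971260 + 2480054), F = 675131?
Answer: 27042900240837537826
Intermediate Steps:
q = -15745606304316 (q = -3537294*4451314 = -15745606304316)
(q + 3135482)*(-F - 1042358) = (-15745606304316 + 3135482)*(-1*675131 - 1042358) = -15745603168834*(-675131 - 1042358) = -15745603168834*(-1717489) = 27042900240837537826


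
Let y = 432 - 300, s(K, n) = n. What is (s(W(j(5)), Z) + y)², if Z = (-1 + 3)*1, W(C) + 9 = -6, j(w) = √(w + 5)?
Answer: 17956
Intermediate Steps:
j(w) = √(5 + w)
W(C) = -15 (W(C) = -9 - 6 = -15)
Z = 2 (Z = 2*1 = 2)
y = 132
(s(W(j(5)), Z) + y)² = (2 + 132)² = 134² = 17956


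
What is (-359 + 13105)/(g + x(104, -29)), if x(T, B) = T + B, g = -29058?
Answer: -12746/28983 ≈ -0.43977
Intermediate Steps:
x(T, B) = B + T
(-359 + 13105)/(g + x(104, -29)) = (-359 + 13105)/(-29058 + (-29 + 104)) = 12746/(-29058 + 75) = 12746/(-28983) = 12746*(-1/28983) = -12746/28983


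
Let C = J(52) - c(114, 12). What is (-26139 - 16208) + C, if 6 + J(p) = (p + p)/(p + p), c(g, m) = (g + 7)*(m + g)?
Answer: -57598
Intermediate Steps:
c(g, m) = (7 + g)*(g + m)
J(p) = -5 (J(p) = -6 + (p + p)/(p + p) = -6 + (2*p)/((2*p)) = -6 + (2*p)*(1/(2*p)) = -6 + 1 = -5)
C = -15251 (C = -5 - (114² + 7*114 + 7*12 + 114*12) = -5 - (12996 + 798 + 84 + 1368) = -5 - 1*15246 = -5 - 15246 = -15251)
(-26139 - 16208) + C = (-26139 - 16208) - 15251 = -42347 - 15251 = -57598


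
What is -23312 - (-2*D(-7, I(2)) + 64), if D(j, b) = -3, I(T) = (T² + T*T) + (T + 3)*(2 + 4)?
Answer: -23382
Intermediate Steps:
I(T) = 18 + 2*T² + 6*T (I(T) = (T² + T²) + (3 + T)*6 = 2*T² + (18 + 6*T) = 18 + 2*T² + 6*T)
-23312 - (-2*D(-7, I(2)) + 64) = -23312 - (-2*(-3) + 64) = -23312 - (6 + 64) = -23312 - 1*70 = -23312 - 70 = -23382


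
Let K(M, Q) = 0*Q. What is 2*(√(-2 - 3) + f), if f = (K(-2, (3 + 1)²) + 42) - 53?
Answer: -22 + 2*I*√5 ≈ -22.0 + 4.4721*I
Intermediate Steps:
K(M, Q) = 0
f = -11 (f = (0 + 42) - 53 = 42 - 53 = -11)
2*(√(-2 - 3) + f) = 2*(√(-2 - 3) - 11) = 2*(√(-5) - 11) = 2*(I*√5 - 11) = 2*(-11 + I*√5) = -22 + 2*I*√5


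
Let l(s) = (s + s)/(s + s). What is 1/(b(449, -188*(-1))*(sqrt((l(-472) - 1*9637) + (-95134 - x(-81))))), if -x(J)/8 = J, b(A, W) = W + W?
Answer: -I*sqrt(105418)/39637168 ≈ -8.1913e-6*I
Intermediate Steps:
l(s) = 1 (l(s) = (2*s)/((2*s)) = (2*s)*(1/(2*s)) = 1)
b(A, W) = 2*W
x(J) = -8*J
1/(b(449, -188*(-1))*(sqrt((l(-472) - 1*9637) + (-95134 - x(-81))))) = 1/(((2*(-188*(-1))))*(sqrt((1 - 1*9637) + (-95134 - (-8)*(-81))))) = 1/(((2*188))*(sqrt((1 - 9637) + (-95134 - 1*648)))) = 1/(376*(sqrt(-9636 + (-95134 - 648)))) = 1/(376*(sqrt(-9636 - 95782))) = 1/(376*(sqrt(-105418))) = 1/(376*((I*sqrt(105418)))) = (-I*sqrt(105418)/105418)/376 = -I*sqrt(105418)/39637168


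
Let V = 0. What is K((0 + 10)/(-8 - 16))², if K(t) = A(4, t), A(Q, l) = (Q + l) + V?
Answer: 1849/144 ≈ 12.840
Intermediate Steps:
A(Q, l) = Q + l (A(Q, l) = (Q + l) + 0 = Q + l)
K(t) = 4 + t
K((0 + 10)/(-8 - 16))² = (4 + (0 + 10)/(-8 - 16))² = (4 + 10/(-24))² = (4 + 10*(-1/24))² = (4 - 5/12)² = (43/12)² = 1849/144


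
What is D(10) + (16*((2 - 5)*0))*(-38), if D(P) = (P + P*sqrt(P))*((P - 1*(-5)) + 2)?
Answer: 170 + 170*sqrt(10) ≈ 707.59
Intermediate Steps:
D(P) = (7 + P)*(P + P**(3/2)) (D(P) = (P + P**(3/2))*((P + 5) + 2) = (P + P**(3/2))*((5 + P) + 2) = (P + P**(3/2))*(7 + P) = (7 + P)*(P + P**(3/2)))
D(10) + (16*((2 - 5)*0))*(-38) = (10**2 + 10**(5/2) + 7*10 + 7*10**(3/2)) + (16*((2 - 5)*0))*(-38) = (100 + 100*sqrt(10) + 70 + 7*(10*sqrt(10))) + (16*(-3*0))*(-38) = (100 + 100*sqrt(10) + 70 + 70*sqrt(10)) + (16*0)*(-38) = (170 + 170*sqrt(10)) + 0*(-38) = (170 + 170*sqrt(10)) + 0 = 170 + 170*sqrt(10)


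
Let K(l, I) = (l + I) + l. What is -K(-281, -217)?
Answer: 779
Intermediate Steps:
K(l, I) = I + 2*l (K(l, I) = (I + l) + l = I + 2*l)
-K(-281, -217) = -(-217 + 2*(-281)) = -(-217 - 562) = -1*(-779) = 779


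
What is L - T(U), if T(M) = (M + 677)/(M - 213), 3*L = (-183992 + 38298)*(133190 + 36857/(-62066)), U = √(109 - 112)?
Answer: -4553777256914550295/704014638 + 445*I*√3/22686 ≈ -6.4683e+9 + 0.033975*I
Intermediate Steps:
U = I*√3 (U = √(-3) = I*√3 ≈ 1.732*I)
L = -602192179205501/93099 (L = ((-183992 + 38298)*(133190 + 36857/(-62066)))/3 = (-145694*(133190 + 36857*(-1/62066)))/3 = (-145694*(133190 - 36857/62066))/3 = (-145694*8266533683/62066)/3 = (⅓)*(-602192179205501/31033) = -602192179205501/93099 ≈ -6.4683e+9)
T(M) = (677 + M)/(-213 + M)
L - T(U) = -602192179205501/93099 - (677 + I*√3)/(-213 + I*√3)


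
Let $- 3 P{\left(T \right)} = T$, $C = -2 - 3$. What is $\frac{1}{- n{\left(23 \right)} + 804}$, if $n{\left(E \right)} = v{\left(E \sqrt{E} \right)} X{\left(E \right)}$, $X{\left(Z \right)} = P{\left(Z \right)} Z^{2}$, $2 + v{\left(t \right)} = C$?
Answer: $- \frac{3}{82757} \approx -3.6251 \cdot 10^{-5}$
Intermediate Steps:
$C = -5$
$P{\left(T \right)} = - \frac{T}{3}$
$v{\left(t \right)} = -7$ ($v{\left(t \right)} = -2 - 5 = -7$)
$X{\left(Z \right)} = - \frac{Z^{3}}{3}$ ($X{\left(Z \right)} = - \frac{Z}{3} Z^{2} = - \frac{Z^{3}}{3}$)
$n{\left(E \right)} = \frac{7 E^{3}}{3}$ ($n{\left(E \right)} = - 7 \left(- \frac{E^{3}}{3}\right) = \frac{7 E^{3}}{3}$)
$\frac{1}{- n{\left(23 \right)} + 804} = \frac{1}{- \frac{7 \cdot 23^{3}}{3} + 804} = \frac{1}{- \frac{7 \cdot 12167}{3} + 804} = \frac{1}{\left(-1\right) \frac{85169}{3} + 804} = \frac{1}{- \frac{85169}{3} + 804} = \frac{1}{- \frac{82757}{3}} = - \frac{3}{82757}$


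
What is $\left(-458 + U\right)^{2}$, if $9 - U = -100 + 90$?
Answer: $192721$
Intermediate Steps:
$U = 19$ ($U = 9 - \left(-100 + 90\right) = 9 - -10 = 9 + 10 = 19$)
$\left(-458 + U\right)^{2} = \left(-458 + 19\right)^{2} = \left(-439\right)^{2} = 192721$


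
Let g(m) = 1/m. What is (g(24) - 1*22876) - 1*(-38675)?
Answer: 379177/24 ≈ 15799.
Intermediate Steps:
(g(24) - 1*22876) - 1*(-38675) = (1/24 - 1*22876) - 1*(-38675) = (1/24 - 22876) + 38675 = -549023/24 + 38675 = 379177/24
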